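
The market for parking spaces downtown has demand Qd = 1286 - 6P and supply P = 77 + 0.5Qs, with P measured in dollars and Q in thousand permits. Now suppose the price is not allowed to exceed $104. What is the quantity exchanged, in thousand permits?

Rearranging supply gives Qs = 2P - 154. Equilibrium: 1286 - 6P = 2P - 154, so 1440 = 8P and P* = 180, Q* = 206.
Since 104 < 180, the ceiling is binding.
At P = 104: Qd = 1286 - 6·104 = 662 and Qs = 2·104 - 154 = 54.
The quantity actually transacted is the short side, supply: 54.

54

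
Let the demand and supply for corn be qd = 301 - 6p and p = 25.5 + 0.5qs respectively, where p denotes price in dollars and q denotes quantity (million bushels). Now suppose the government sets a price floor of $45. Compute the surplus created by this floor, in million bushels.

8

Rearranging supply gives qs = 2p - 51. In a free market, 301 - 6p = 2p - 51 gives the equilibrium p* = 44, q* = 37.
The floor of 45 is above the equilibrium price 44, so it binds.
At p = 45: qd = 301 - 6·45 = 31 and qs = 2·45 - 51 = 39.
Surplus = qs - qd = 39 - 31 = 8.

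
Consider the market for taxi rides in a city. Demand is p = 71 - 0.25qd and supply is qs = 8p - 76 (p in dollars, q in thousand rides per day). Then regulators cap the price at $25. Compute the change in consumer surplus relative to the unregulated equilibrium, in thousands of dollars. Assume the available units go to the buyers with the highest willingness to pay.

420

Rearranging demand gives qd = 284 - 4p. Without the control the market clears where 284 - 4p = 8p - 76, i.e. p* = 30 and q* = 164.
Because the ceiling (25) lies below the market-clearing price, it is binding.
At p = 25: qd = 284 - 4·25 = 184 and qs = 8·25 - 76 = 124.
Consumer surplus without the control is ½ · (71 - 30) · 164 = 3362.
With the ceiling, 124 units are sold at 25 (assume they go to the highest-value buyers). The demand price at q = 124 is 40, so CS = ½ · [(71 - 25) + (40 - 25)] · 124 = 3782.
Change in consumer surplus = 3782 - 3362 = 420.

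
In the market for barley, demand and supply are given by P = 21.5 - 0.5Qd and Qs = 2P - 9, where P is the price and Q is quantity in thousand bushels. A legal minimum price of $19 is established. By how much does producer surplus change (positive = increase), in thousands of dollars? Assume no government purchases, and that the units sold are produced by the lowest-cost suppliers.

-6

Rearranging demand gives Qd = 43 - 2P. Without the control the market clears where 43 - 2P = 2P - 9, i.e. P* = 13 and Q* = 17.
Since 19 > 13, the floor is binding.
At P = 19: Qd = 43 - 2·19 = 5 and Qs = 2·19 - 9 = 29.
Producer surplus without the control is ½ · (13 - 4.5) · 17 = 72.25.
With the floor, 5 units are sold at 19. The supply price at Q = 5 is 7, so PS = ½ · [(19 - 4.5) + (19 - 7)] · 5 = 66.25.
Change in producer surplus = 66.25 - 72.25 = -6.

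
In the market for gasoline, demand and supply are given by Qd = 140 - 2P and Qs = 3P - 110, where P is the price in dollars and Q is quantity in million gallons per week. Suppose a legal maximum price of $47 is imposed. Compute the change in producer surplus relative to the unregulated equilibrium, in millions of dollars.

Without the control the market clears where 140 - 2P = 3P - 110, i.e. P* = 50 and Q* = 40.
The ceiling of 47 is below the equilibrium price 50, so it binds.
At P = 47: Qd = 140 - 2·47 = 46 and Qs = 3·47 - 110 = 31.
Producer surplus without the control is ½ · (50 - 110/3) · 40 = 800/3.
With the ceiling, producers sell 31 units at 47, so PS = ½ · (47 - 110/3) · 31 = 961/6.
Change in producer surplus = 961/6 - 800/3 = -106.5.

-106.5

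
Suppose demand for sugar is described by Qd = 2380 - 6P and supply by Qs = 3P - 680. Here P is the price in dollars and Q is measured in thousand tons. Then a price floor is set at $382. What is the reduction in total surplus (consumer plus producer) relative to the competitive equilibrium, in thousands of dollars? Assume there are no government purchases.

Without the control the market clears where 2380 - 6P = 3P - 680, i.e. P* = 340 and Q* = 340.
Because the floor (382) lies above the market-clearing price, it is binding.
At P = 382: Qd = 2380 - 6·382 = 88 and Qs = 3·382 - 680 = 466.
Quantity traded falls to 88. At Q = 88 the demand price is (2380 - 88)/6 = 382 and the supply price is (680 + 88)/3 = 256.
Deadweight loss = ½ · (382 - 256) · (340 - 88) = ½ · 126 · 252 = 15876.

15876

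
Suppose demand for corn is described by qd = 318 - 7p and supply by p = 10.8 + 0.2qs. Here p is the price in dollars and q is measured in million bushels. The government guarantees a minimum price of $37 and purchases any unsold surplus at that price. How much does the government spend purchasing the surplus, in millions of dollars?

Rearranging supply gives qs = 5p - 54. Setting quantity demanded equal to quantity supplied, 318 - 7p = 5p - 54, gives p* = 31 and q* = 101.
Because the floor (37) lies above the market-clearing price, it is binding.
At p = 37: qd = 318 - 7·37 = 59 and qs = 5·37 - 54 = 131.
Surplus = qs - qd = 72.
Government expenditure = surplus × support price = 72 × 37 = 2664.

2664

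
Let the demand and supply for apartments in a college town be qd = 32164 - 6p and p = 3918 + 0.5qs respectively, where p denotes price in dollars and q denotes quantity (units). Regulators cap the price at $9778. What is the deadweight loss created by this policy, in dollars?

0

Rearranging supply gives qs = 2p - 7836. In a free market, 32164 - 6p = 2p - 7836 gives the equilibrium p* = 5000, q* = 2164.
The ceiling of 9778 is above the equilibrium price 5000, so it is not binding; the market clears at p* = 5000, q* = 2164.
Since the control does not bind, no trades are prevented and deadweight loss is zero.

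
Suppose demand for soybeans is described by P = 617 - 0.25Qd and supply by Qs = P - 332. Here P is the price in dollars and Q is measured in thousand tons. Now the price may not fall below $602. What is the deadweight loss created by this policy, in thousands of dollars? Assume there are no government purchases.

17640

Rearranging demand gives Qd = 2468 - 4P. Equilibrium: 2468 - 4P = P - 332, so 2800 = 5P and P* = 560, Q* = 228.
The floor of 602 is above the equilibrium price 560, so it binds.
At P = 602: Qd = 2468 - 4·602 = 60 and Qs = 602 - 332 = 270.
Quantity traded falls to 60. At Q = 60 the demand price is (2468 - 60)/4 = 602 and the supply price is 332 + 60 = 392.
Deadweight loss = ½ · (602 - 392) · (228 - 60) = ½ · 210 · 168 = 17640.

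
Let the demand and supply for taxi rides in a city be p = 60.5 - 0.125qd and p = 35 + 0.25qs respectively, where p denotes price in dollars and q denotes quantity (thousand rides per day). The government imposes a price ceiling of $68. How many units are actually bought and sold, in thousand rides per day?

Rearranging demand gives qd = 484 - 8p; rearranging supply gives qs = 4p - 140. Equilibrium: 484 - 8p = 4p - 140, so 624 = 12p and p* = 52, q* = 68.
Since 68 is above p* = 52, the ceiling does not bind and the free-market outcome prevails.

68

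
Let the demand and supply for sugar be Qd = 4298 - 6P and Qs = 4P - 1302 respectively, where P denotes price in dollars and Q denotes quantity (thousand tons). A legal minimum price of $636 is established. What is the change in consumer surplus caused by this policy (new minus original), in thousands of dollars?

Equilibrium: 4298 - 6P = 4P - 1302, so 5600 = 10P and P* = 560, Q* = 938.
Because the floor (636) lies above the market-clearing price, it is binding.
At P = 636: Qd = 4298 - 6·636 = 482 and Qs = 4·636 - 1302 = 1242.
Consumer surplus without the control is ½ · (2149/3 - 560) · 938 = 219961/3.
With the floor, consumers buy 482 units at 636, so CS = ½ · (2149/3 - 636) · 482 = 58081/3.
Change in consumer surplus = 58081/3 - 219961/3 = -53960.

-53960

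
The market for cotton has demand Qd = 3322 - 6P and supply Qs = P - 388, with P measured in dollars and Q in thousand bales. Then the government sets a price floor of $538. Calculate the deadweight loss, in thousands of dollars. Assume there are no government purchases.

1344

In a free market, 3322 - 6P = P - 388 gives the equilibrium P* = 530, Q* = 142.
Since 538 > 530, the floor is binding.
At P = 538: Qd = 3322 - 6·538 = 94 and Qs = 538 - 388 = 150.
Quantity traded falls to 94. At Q = 94 the demand price is (3322 - 94)/6 = 538 and the supply price is 388 + 94 = 482.
Deadweight loss = ½ · (538 - 482) · (142 - 94) = ½ · 56 · 48 = 1344.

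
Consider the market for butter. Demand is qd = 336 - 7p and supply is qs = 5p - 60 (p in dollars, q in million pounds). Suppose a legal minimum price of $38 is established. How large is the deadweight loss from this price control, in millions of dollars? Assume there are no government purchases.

210

Equilibrium: 336 - 7p = 5p - 60, so 396 = 12p and p* = 33, q* = 105.
Because the floor (38) lies above the market-clearing price, it is binding.
At p = 38: qd = 336 - 7·38 = 70 and qs = 5·38 - 60 = 130.
Quantity traded falls to 70. At q = 70 the demand price is (336 - 70)/7 = 38 and the supply price is (60 + 70)/5 = 26.
Deadweight loss = ½ · (38 - 26) · (105 - 70) = ½ · 12 · 35 = 210.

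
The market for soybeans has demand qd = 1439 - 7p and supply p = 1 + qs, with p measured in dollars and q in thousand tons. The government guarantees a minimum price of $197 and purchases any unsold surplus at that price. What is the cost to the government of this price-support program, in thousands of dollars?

Rearranging supply gives qs = p - 1. Without the control the market clears where 1439 - 7p = p - 1, i.e. p* = 180 and q* = 179.
The floor of 197 is above the equilibrium price 180, so it binds.
At p = 197: qd = 1439 - 7·197 = 60 and qs = 197 - 1 = 196.
Surplus = qs - qd = 136.
Government expenditure = surplus × support price = 136 × 197 = 26792.

26792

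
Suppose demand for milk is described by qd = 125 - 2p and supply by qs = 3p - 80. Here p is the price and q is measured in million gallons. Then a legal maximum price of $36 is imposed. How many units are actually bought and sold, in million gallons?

28

Setting quantity demanded equal to quantity supplied, 125 - 2p = 3p - 80, gives p* = 41 and q* = 43.
The ceiling of 36 is below the equilibrium price 41, so it binds.
At p = 36: qd = 125 - 2·36 = 53 and qs = 3·36 - 80 = 28.
The quantity actually transacted is the short side, supply: 28.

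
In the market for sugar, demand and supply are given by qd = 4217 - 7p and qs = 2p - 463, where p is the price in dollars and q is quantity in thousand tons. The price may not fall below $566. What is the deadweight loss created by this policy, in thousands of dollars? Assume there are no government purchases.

Setting quantity demanded equal to quantity supplied, 4217 - 7p = 2p - 463, gives p* = 520 and q* = 577.
Since 566 > 520, the floor is binding.
At p = 566: qd = 4217 - 7·566 = 255 and qs = 2·566 - 463 = 669.
Quantity traded falls to 255. At q = 255 the demand price is (4217 - 255)/7 = 566 and the supply price is (463 + 255)/2 = 359.
Deadweight loss = ½ · (566 - 359) · (577 - 255) = ½ · 207 · 322 = 33327.

33327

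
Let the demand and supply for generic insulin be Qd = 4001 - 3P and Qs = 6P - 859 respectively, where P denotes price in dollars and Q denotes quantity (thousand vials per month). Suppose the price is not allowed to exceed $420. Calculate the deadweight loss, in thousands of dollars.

129600

Without the control the market clears where 4001 - 3P = 6P - 859, i.e. P* = 540 and Q* = 2381.
The ceiling of 420 is below the equilibrium price 540, so it binds.
At P = 420: Qd = 4001 - 3·420 = 2741 and Qs = 6·420 - 859 = 1661.
Quantity traded falls to 1661. At Q = 1661 the demand price is (4001 - 1661)/3 = 780 and the supply price is (859 + 1661)/6 = 420.
Deadweight loss = ½ · (780 - 420) · (2381 - 1661) = ½ · 360 · 720 = 129600.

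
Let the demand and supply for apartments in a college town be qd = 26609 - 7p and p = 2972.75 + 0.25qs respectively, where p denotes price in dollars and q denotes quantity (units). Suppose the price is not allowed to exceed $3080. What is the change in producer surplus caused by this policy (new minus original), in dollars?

-532980

Rearranging supply gives qs = 4p - 11891. Setting quantity demanded equal to quantity supplied, 26609 - 7p = 4p - 11891, gives p* = 3500 and q* = 2109.
Since 3080 < 3500, the ceiling is binding.
At p = 3080: qd = 26609 - 7·3080 = 5049 and qs = 4·3080 - 11891 = 429.
Producer surplus without the control is ½ · (3500 - 2972.75) · 2109 = 555985.125.
With the ceiling, producers sell 429 units at 3080, so PS = ½ · (3080 - 2972.75) · 429 = 23005.125.
Change in producer surplus = 23005.125 - 555985.125 = -532980.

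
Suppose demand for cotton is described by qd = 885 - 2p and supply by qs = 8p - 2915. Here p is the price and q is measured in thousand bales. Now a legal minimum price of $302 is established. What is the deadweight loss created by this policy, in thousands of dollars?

0

Setting quantity demanded equal to quantity supplied, 885 - 2p = 8p - 2915, gives p* = 380 and q* = 125.
Since 302 is below p* = 380, the floor does not bind and the free-market outcome prevails.
Since the control does not bind, no trades are prevented and deadweight loss is zero.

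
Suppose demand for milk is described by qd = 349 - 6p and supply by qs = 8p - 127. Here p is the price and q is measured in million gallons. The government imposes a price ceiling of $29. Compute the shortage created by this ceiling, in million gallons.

70

In a free market, 349 - 6p = 8p - 127 gives the equilibrium p* = 34, q* = 145.
Since 29 < 34, the ceiling is binding.
At p = 29: qd = 349 - 6·29 = 175 and qs = 8·29 - 127 = 105.
Shortage = qd - qs = 175 - 105 = 70.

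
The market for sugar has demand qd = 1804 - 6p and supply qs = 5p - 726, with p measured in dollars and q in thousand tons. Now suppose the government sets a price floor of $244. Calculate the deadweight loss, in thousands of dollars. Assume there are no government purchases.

1293.6

Equilibrium: 1804 - 6p = 5p - 726, so 2530 = 11p and p* = 230, q* = 424.
The floor of 244 is above the equilibrium price 230, so it binds.
At p = 244: qd = 1804 - 6·244 = 340 and qs = 5·244 - 726 = 494.
Quantity traded falls to 340. At q = 340 the demand price is (1804 - 340)/6 = 244 and the supply price is (726 + 340)/5 = 213.2.
Deadweight loss = ½ · (244 - 213.2) · (424 - 340) = ½ · 30.8 · 84 = 1293.6.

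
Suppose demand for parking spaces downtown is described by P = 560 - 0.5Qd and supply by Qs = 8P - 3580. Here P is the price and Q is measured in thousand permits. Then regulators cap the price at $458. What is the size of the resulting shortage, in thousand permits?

120

Rearranging demand gives Qd = 1120 - 2P. Equilibrium: 1120 - 2P = 8P - 3580, so 4700 = 10P and P* = 470, Q* = 180.
Because the ceiling (458) lies below the market-clearing price, it is binding.
At P = 458: Qd = 1120 - 2·458 = 204 and Qs = 8·458 - 3580 = 84.
Shortage = Qd - Qs = 204 - 84 = 120.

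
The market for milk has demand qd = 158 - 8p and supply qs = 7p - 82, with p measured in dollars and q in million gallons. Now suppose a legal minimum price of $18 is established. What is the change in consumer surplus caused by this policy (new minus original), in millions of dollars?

-44

Setting quantity demanded equal to quantity supplied, 158 - 8p = 7p - 82, gives p* = 16 and q* = 30.
Since 18 > 16, the floor is binding.
At p = 18: qd = 158 - 8·18 = 14 and qs = 7·18 - 82 = 44.
Consumer surplus without the control is ½ · (19.75 - 16) · 30 = 56.25.
With the floor, consumers buy 14 units at 18, so CS = ½ · (19.75 - 18) · 14 = 12.25.
Change in consumer surplus = 12.25 - 56.25 = -44.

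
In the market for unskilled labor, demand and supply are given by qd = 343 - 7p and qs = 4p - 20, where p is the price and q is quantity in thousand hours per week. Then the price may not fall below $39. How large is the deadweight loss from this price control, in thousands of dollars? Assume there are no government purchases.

346.5

In a free market, 343 - 7p = 4p - 20 gives the equilibrium p* = 33, q* = 112.
Because the floor (39) lies above the market-clearing price, it is binding.
At p = 39: qd = 343 - 7·39 = 70 and qs = 4·39 - 20 = 136.
Quantity traded falls to 70. At q = 70 the demand price is (343 - 70)/7 = 39 and the supply price is (20 + 70)/4 = 22.5.
Deadweight loss = ½ · (39 - 22.5) · (112 - 70) = ½ · 16.5 · 42 = 346.5.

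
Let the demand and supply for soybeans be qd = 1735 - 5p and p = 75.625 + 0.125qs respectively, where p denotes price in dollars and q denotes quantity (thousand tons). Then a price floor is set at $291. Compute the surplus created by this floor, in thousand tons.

1443

Rearranging supply gives qs = 8p - 605. Equilibrium: 1735 - 5p = 8p - 605, so 2340 = 13p and p* = 180, q* = 835.
Because the floor (291) lies above the market-clearing price, it is binding.
At p = 291: qd = 1735 - 5·291 = 280 and qs = 8·291 - 605 = 1723.
Surplus = qs - qd = 1723 - 280 = 1443.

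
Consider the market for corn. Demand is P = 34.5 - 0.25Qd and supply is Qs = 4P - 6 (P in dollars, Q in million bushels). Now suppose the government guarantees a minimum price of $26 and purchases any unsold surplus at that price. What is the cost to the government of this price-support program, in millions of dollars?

Rearranging demand gives Qd = 138 - 4P. In a free market, 138 - 4P = 4P - 6 gives the equilibrium P* = 18, Q* = 66.
The floor of 26 is above the equilibrium price 18, so it binds.
At P = 26: Qd = 138 - 4·26 = 34 and Qs = 4·26 - 6 = 98.
Surplus = Qs - Qd = 64.
Government expenditure = surplus × support price = 64 × 26 = 1664.

1664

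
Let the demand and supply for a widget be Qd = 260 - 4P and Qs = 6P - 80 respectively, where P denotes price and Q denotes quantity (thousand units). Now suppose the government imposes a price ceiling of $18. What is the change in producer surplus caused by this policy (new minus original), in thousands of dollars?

-1216

Equilibrium: 260 - 4P = 6P - 80, so 340 = 10P and P* = 34, Q* = 124.
Because the ceiling (18) lies below the market-clearing price, it is binding.
At P = 18: Qd = 260 - 4·18 = 188 and Qs = 6·18 - 80 = 28.
Producer surplus without the control is ½ · (34 - 40/3) · 124 = 3844/3.
With the ceiling, producers sell 28 units at 18, so PS = ½ · (18 - 40/3) · 28 = 196/3.
Change in producer surplus = 196/3 - 3844/3 = -1216.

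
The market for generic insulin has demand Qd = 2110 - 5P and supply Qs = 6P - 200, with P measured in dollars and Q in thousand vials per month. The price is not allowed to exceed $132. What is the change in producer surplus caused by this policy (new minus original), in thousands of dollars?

-64428

Setting quantity demanded equal to quantity supplied, 2110 - 5P = 6P - 200, gives P* = 210 and Q* = 1060.
Because the ceiling (132) lies below the market-clearing price, it is binding.
At P = 132: Qd = 2110 - 5·132 = 1450 and Qs = 6·132 - 200 = 592.
Producer surplus without the control is ½ · (210 - 100/3) · 1060 = 280900/3.
With the ceiling, producers sell 592 units at 132, so PS = ½ · (132 - 100/3) · 592 = 87616/3.
Change in producer surplus = 87616/3 - 280900/3 = -64428.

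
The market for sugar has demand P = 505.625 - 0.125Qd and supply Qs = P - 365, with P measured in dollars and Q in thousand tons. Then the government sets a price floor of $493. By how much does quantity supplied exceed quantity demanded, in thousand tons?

27

Rearranging demand gives Qd = 4045 - 8P. Equilibrium: 4045 - 8P = P - 365, so 4410 = 9P and P* = 490, Q* = 125.
Because the floor (493) lies above the market-clearing price, it is binding.
At P = 493: Qd = 4045 - 8·493 = 101 and Qs = 493 - 365 = 128.
Surplus = Qs - Qd = 128 - 101 = 27.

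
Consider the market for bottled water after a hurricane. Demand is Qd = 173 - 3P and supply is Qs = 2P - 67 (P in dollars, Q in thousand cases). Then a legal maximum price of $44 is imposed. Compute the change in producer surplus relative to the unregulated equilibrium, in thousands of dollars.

-100

In a free market, 173 - 3P = 2P - 67 gives the equilibrium P* = 48, Q* = 29.
Since 44 < 48, the ceiling is binding.
At P = 44: Qd = 173 - 3·44 = 41 and Qs = 2·44 - 67 = 21.
Producer surplus without the control is ½ · (48 - 33.5) · 29 = 210.25.
With the ceiling, producers sell 21 units at 44, so PS = ½ · (44 - 33.5) · 21 = 110.25.
Change in producer surplus = 110.25 - 210.25 = -100.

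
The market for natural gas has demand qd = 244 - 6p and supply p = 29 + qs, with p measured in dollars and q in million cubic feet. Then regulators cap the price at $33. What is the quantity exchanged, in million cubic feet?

Rearranging supply gives qs = p - 29. Without the control the market clears where 244 - 6p = p - 29, i.e. p* = 39 and q* = 10.
The ceiling of 33 is below the equilibrium price 39, so it binds.
At p = 33: qd = 244 - 6·33 = 46 and qs = 33 - 29 = 4.
The quantity actually transacted is the short side, supply: 4.

4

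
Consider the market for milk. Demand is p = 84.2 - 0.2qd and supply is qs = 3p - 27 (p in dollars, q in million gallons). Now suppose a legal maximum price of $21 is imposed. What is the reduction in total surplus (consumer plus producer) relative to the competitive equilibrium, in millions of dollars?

2940

Rearranging demand gives qd = 421 - 5p. In a free market, 421 - 5p = 3p - 27 gives the equilibrium p* = 56, q* = 141.
Because the ceiling (21) lies below the market-clearing price, it is binding.
At p = 21: qd = 421 - 5·21 = 316 and qs = 3·21 - 27 = 36.
Quantity traded falls to 36. At q = 36 the demand price is (421 - 36)/5 = 77 and the supply price is (27 + 36)/3 = 21.
Deadweight loss = ½ · (77 - 21) · (141 - 36) = ½ · 56 · 105 = 2940.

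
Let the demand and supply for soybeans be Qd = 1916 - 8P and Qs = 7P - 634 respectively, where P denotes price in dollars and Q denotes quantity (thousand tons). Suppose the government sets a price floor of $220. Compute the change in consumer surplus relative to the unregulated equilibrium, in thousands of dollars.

In a free market, 1916 - 8P = 7P - 634 gives the equilibrium P* = 170, Q* = 556.
Since 220 > 170, the floor is binding.
At P = 220: Qd = 1916 - 8·220 = 156 and Qs = 7·220 - 634 = 906.
Consumer surplus without the control is ½ · (239.5 - 170) · 556 = 19321.
With the floor, consumers buy 156 units at 220, so CS = ½ · (239.5 - 220) · 156 = 1521.
Change in consumer surplus = 1521 - 19321 = -17800.

-17800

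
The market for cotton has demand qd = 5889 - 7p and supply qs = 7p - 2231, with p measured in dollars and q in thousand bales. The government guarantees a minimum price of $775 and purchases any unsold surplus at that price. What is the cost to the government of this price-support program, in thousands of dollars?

Without the control the market clears where 5889 - 7p = 7p - 2231, i.e. p* = 580 and q* = 1829.
The floor of 775 is above the equilibrium price 580, so it binds.
At p = 775: qd = 5889 - 7·775 = 464 and qs = 7·775 - 2231 = 3194.
Surplus = qs - qd = 2730.
Government expenditure = surplus × support price = 2730 × 775 = 2115750.

2115750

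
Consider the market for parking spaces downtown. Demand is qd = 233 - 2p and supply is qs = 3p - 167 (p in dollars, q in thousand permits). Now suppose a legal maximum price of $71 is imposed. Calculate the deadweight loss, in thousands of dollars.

Setting quantity demanded equal to quantity supplied, 233 - 2p = 3p - 167, gives p* = 80 and q* = 73.
Since 71 < 80, the ceiling is binding.
At p = 71: qd = 233 - 2·71 = 91 and qs = 3·71 - 167 = 46.
Quantity traded falls to 46. At q = 46 the demand price is (233 - 46)/2 = 93.5 and the supply price is (167 + 46)/3 = 71.
Deadweight loss = ½ · (93.5 - 71) · (73 - 46) = ½ · 22.5 · 27 = 303.75.

303.75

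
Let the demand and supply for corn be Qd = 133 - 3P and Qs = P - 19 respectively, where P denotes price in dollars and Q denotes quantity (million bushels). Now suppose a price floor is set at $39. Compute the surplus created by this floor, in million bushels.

4

Without the control the market clears where 133 - 3P = P - 19, i.e. P* = 38 and Q* = 19.
Since 39 > 38, the floor is binding.
At P = 39: Qd = 133 - 3·39 = 16 and Qs = 39 - 19 = 20.
Surplus = Qs - Qd = 20 - 16 = 4.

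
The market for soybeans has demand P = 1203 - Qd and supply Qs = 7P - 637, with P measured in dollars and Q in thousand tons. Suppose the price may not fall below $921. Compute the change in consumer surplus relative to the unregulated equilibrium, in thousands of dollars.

-433602.5

Rearranging demand gives Qd = 1203 - P. Equilibrium: 1203 - P = 7P - 637, so 1840 = 8P and P* = 230, Q* = 973.
The floor of 921 is above the equilibrium price 230, so it binds.
At P = 921: Qd = 1203 - 921 = 282 and Qs = 7·921 - 637 = 5810.
Consumer surplus without the control is ½ · (1203 - 230) · 973 = 473364.5.
With the floor, consumers buy 282 units at 921, so CS = ½ · (1203 - 921) · 282 = 39762.
Change in consumer surplus = 39762 - 473364.5 = -433602.5.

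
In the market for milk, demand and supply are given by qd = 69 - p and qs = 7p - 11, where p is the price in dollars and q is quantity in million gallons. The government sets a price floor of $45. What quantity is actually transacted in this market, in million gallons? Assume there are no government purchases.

24

Equilibrium: 69 - p = 7p - 11, so 80 = 8p and p* = 10, q* = 59.
Because the floor (45) lies above the market-clearing price, it is binding.
At p = 45: qd = 69 - 45 = 24 and qs = 7·45 - 11 = 304.
The quantity actually transacted is the short side, demand: 24.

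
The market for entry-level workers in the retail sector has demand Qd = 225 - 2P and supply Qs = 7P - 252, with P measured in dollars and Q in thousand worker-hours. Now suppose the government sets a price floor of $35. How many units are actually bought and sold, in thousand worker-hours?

In a free market, 225 - 2P = 7P - 252 gives the equilibrium P* = 53, Q* = 119.
The floor of 35 is below the equilibrium price 53, so it is not binding; the market clears at P* = 53, Q* = 119.

119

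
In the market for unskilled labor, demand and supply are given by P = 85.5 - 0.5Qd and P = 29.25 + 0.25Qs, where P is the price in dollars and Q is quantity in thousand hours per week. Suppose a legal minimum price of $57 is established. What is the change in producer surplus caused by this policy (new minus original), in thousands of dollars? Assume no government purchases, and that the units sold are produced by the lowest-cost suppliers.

472.5

Rearranging demand gives Qd = 171 - 2P; rearranging supply gives Qs = 4P - 117. In a free market, 171 - 2P = 4P - 117 gives the equilibrium P* = 48, Q* = 75.
Because the floor (57) lies above the market-clearing price, it is binding.
At P = 57: Qd = 171 - 2·57 = 57 and Qs = 4·57 - 117 = 111.
Producer surplus without the control is ½ · (48 - 29.25) · 75 = 703.125.
With the floor, 57 units are sold at 57. The supply price at Q = 57 is 43.5, so PS = ½ · [(57 - 29.25) + (57 - 43.5)] · 57 = 1175.625.
Change in producer surplus = 1175.625 - 703.125 = 472.5.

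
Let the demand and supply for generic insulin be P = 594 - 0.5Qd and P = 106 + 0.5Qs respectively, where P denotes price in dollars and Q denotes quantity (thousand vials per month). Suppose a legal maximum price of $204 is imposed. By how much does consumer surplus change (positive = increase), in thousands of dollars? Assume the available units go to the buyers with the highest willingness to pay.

7300

Rearranging demand gives Qd = 1188 - 2P; rearranging supply gives Qs = 2P - 212. Equilibrium: 1188 - 2P = 2P - 212, so 1400 = 4P and P* = 350, Q* = 488.
Since 204 < 350, the ceiling is binding.
At P = 204: Qd = 1188 - 2·204 = 780 and Qs = 2·204 - 212 = 196.
Consumer surplus without the control is ½ · (594 - 350) · 488 = 59536.
With the ceiling, 196 units are sold at 204 (assume they go to the highest-value buyers). The demand price at Q = 196 is 496, so CS = ½ · [(594 - 204) + (496 - 204)] · 196 = 66836.
Change in consumer surplus = 66836 - 59536 = 7300.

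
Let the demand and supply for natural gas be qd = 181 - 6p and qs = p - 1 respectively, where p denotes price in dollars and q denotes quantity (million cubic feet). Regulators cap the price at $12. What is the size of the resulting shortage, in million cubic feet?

Setting quantity demanded equal to quantity supplied, 181 - 6p = p - 1, gives p* = 26 and q* = 25.
Since 12 < 26, the ceiling is binding.
At p = 12: qd = 181 - 6·12 = 109 and qs = 12 - 1 = 11.
Shortage = qd - qs = 109 - 11 = 98.

98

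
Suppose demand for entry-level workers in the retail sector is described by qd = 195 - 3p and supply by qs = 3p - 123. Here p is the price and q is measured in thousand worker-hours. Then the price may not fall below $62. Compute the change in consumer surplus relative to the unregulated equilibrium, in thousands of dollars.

Equilibrium: 195 - 3p = 3p - 123, so 318 = 6p and p* = 53, q* = 36.
Since 62 > 53, the floor is binding.
At p = 62: qd = 195 - 3·62 = 9 and qs = 3·62 - 123 = 63.
Consumer surplus without the control is ½ · (65 - 53) · 36 = 216.
With the floor, consumers buy 9 units at 62, so CS = ½ · (65 - 62) · 9 = 13.5.
Change in consumer surplus = 13.5 - 216 = -202.5.

-202.5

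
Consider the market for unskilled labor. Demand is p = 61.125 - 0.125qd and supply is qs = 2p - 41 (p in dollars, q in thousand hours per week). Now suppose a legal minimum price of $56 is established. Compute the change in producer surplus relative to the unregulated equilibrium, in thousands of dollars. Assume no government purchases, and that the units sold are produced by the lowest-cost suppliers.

-21

Rearranging demand gives qd = 489 - 8p. Equilibrium: 489 - 8p = 2p - 41, so 530 = 10p and p* = 53, q* = 65.
Since 56 > 53, the floor is binding.
At p = 56: qd = 489 - 8·56 = 41 and qs = 2·56 - 41 = 71.
Producer surplus without the control is ½ · (53 - 20.5) · 65 = 1056.25.
With the floor, 41 units are sold at 56. The supply price at q = 41 is 41, so PS = ½ · [(56 - 20.5) + (56 - 41)] · 41 = 1035.25.
Change in producer surplus = 1035.25 - 1056.25 = -21.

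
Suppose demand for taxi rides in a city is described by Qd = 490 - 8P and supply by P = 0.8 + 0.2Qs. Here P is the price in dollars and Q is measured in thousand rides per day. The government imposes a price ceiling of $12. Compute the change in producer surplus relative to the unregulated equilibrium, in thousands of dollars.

-3146

Rearranging supply gives Qs = 5P - 4. In a free market, 490 - 8P = 5P - 4 gives the equilibrium P* = 38, Q* = 186.
The ceiling of 12 is below the equilibrium price 38, so it binds.
At P = 12: Qd = 490 - 8·12 = 394 and Qs = 5·12 - 4 = 56.
Producer surplus without the control is ½ · (38 - 0.8) · 186 = 3459.6.
With the ceiling, producers sell 56 units at 12, so PS = ½ · (12 - 0.8) · 56 = 313.6.
Change in producer surplus = 313.6 - 3459.6 = -3146.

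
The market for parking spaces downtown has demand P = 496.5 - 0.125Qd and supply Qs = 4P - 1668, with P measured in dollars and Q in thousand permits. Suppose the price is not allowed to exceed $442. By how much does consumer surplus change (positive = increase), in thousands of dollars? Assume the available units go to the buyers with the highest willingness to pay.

Rearranging demand gives Qd = 3972 - 8P. Without the control the market clears where 3972 - 8P = 4P - 1668, i.e. P* = 470 and Q* = 212.
The ceiling of 442 is below the equilibrium price 470, so it binds.
At P = 442: Qd = 3972 - 8·442 = 436 and Qs = 4·442 - 1668 = 100.
Consumer surplus without the control is ½ · (496.5 - 470) · 212 = 2809.
With the ceiling, 100 units are sold at 442 (assume they go to the highest-value buyers). The demand price at Q = 100 is 484, so CS = ½ · [(496.5 - 442) + (484 - 442)] · 100 = 4825.
Change in consumer surplus = 4825 - 2809 = 2016.

2016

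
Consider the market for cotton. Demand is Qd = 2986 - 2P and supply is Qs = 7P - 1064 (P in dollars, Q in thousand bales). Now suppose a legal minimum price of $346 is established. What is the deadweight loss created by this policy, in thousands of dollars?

Without the control the market clears where 2986 - 2P = 7P - 1064, i.e. P* = 450 and Q* = 2086.
Since 346 is below P* = 450, the floor does not bind and the free-market outcome prevails.
Since the control does not bind, no trades are prevented and deadweight loss is zero.

0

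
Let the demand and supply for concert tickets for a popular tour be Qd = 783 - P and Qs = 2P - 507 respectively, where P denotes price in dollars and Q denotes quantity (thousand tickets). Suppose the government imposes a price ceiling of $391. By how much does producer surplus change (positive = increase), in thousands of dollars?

Equilibrium: 783 - P = 2P - 507, so 1290 = 3P and P* = 430, Q* = 353.
The ceiling of 391 is below the equilibrium price 430, so it binds.
At P = 391: Qd = 783 - 391 = 392 and Qs = 2·391 - 507 = 275.
Producer surplus without the control is ½ · (430 - 253.5) · 353 = 31152.25.
With the ceiling, producers sell 275 units at 391, so PS = ½ · (391 - 253.5) · 275 = 18906.25.
Change in producer surplus = 18906.25 - 31152.25 = -12246.

-12246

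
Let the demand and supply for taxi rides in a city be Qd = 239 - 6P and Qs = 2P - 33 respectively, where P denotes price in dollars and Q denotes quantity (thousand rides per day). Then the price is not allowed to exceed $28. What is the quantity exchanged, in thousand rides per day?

23

Without the control the market clears where 239 - 6P = 2P - 33, i.e. P* = 34 and Q* = 35.
Since 28 < 34, the ceiling is binding.
At P = 28: Qd = 239 - 6·28 = 71 and Qs = 2·28 - 33 = 23.
The quantity actually transacted is the short side, supply: 23.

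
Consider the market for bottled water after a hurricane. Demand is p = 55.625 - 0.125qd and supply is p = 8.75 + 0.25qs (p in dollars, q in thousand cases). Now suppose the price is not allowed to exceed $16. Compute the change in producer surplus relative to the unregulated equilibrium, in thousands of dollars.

-1848

Rearranging demand gives qd = 445 - 8p; rearranging supply gives qs = 4p - 35. Setting quantity demanded equal to quantity supplied, 445 - 8p = 4p - 35, gives p* = 40 and q* = 125.
Since 16 < 40, the ceiling is binding.
At p = 16: qd = 445 - 8·16 = 317 and qs = 4·16 - 35 = 29.
Producer surplus without the control is ½ · (40 - 8.75) · 125 = 1953.125.
With the ceiling, producers sell 29 units at 16, so PS = ½ · (16 - 8.75) · 29 = 105.125.
Change in producer surplus = 105.125 - 1953.125 = -1848.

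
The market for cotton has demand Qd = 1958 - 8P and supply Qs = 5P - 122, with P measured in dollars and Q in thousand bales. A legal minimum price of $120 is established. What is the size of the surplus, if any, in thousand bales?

In a free market, 1958 - 8P = 5P - 122 gives the equilibrium P* = 160, Q* = 678.
The floor of 120 is below the equilibrium price 160, so it is not binding; the market clears at P* = 160, Q* = 678.
Since the control does not bind, there is no surplus.

0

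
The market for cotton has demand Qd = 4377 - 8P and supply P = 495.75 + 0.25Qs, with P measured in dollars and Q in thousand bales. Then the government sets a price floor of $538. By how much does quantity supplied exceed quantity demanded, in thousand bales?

Rearranging supply gives Qs = 4P - 1983. Without the control the market clears where 4377 - 8P = 4P - 1983, i.e. P* = 530 and Q* = 137.
The floor of 538 is above the equilibrium price 530, so it binds.
At P = 538: Qd = 4377 - 8·538 = 73 and Qs = 4·538 - 1983 = 169.
Surplus = Qs - Qd = 169 - 73 = 96.

96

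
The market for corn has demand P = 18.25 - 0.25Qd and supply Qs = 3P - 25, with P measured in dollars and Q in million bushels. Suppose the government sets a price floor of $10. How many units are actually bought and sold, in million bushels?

17

Rearranging demand gives Qd = 73 - 4P. Setting quantity demanded equal to quantity supplied, 73 - 4P = 3P - 25, gives P* = 14 and Q* = 17.
The floor of 10 is below the equilibrium price 14, so it is not binding; the market clears at P* = 14, Q* = 17.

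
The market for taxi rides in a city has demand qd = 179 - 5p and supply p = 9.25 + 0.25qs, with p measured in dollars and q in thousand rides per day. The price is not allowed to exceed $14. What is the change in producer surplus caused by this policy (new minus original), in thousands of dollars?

Rearranging supply gives qs = 4p - 37. Setting quantity demanded equal to quantity supplied, 179 - 5p = 4p - 37, gives p* = 24 and q* = 59.
Since 14 < 24, the ceiling is binding.
At p = 14: qd = 179 - 5·14 = 109 and qs = 4·14 - 37 = 19.
Producer surplus without the control is ½ · (24 - 9.25) · 59 = 435.125.
With the ceiling, producers sell 19 units at 14, so PS = ½ · (14 - 9.25) · 19 = 45.125.
Change in producer surplus = 45.125 - 435.125 = -390.

-390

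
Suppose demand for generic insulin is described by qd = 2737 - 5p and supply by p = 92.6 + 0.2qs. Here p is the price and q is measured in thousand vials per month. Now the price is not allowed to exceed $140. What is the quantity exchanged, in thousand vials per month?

237

Rearranging supply gives qs = 5p - 463. Equilibrium: 2737 - 5p = 5p - 463, so 3200 = 10p and p* = 320, q* = 1137.
Because the ceiling (140) lies below the market-clearing price, it is binding.
At p = 140: qd = 2737 - 5·140 = 2037 and qs = 5·140 - 463 = 237.
The quantity actually transacted is the short side, supply: 237.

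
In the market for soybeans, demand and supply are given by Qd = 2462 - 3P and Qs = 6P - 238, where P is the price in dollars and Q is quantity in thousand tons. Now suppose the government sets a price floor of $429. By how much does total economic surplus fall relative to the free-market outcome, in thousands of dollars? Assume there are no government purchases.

In a free market, 2462 - 3P = 6P - 238 gives the equilibrium P* = 300, Q* = 1562.
Because the floor (429) lies above the market-clearing price, it is binding.
At P = 429: Qd = 2462 - 3·429 = 1175 and Qs = 6·429 - 238 = 2336.
Quantity traded falls to 1175. At Q = 1175 the demand price is (2462 - 1175)/3 = 429 and the supply price is (238 + 1175)/6 = 235.5.
Deadweight loss = ½ · (429 - 235.5) · (1562 - 1175) = ½ · 193.5 · 387 = 37442.25.

37442.25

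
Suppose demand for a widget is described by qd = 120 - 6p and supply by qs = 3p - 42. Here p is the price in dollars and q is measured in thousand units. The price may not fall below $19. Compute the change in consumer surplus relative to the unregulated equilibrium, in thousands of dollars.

Without the control the market clears where 120 - 6p = 3p - 42, i.e. p* = 18 and q* = 12.
The floor of 19 is above the equilibrium price 18, so it binds.
At p = 19: qd = 120 - 6·19 = 6 and qs = 3·19 - 42 = 15.
Consumer surplus without the control is ½ · (20 - 18) · 12 = 12.
With the floor, consumers buy 6 units at 19, so CS = ½ · (20 - 19) · 6 = 3.
Change in consumer surplus = 3 - 12 = -9.

-9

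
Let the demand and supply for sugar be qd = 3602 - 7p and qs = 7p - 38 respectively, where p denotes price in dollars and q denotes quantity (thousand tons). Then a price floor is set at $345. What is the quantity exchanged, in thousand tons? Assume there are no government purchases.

Without the control the market clears where 3602 - 7p = 7p - 38, i.e. p* = 260 and q* = 1782.
Since 345 > 260, the floor is binding.
At p = 345: qd = 3602 - 7·345 = 1187 and qs = 7·345 - 38 = 2377.
The quantity actually transacted is the short side, demand: 1187.

1187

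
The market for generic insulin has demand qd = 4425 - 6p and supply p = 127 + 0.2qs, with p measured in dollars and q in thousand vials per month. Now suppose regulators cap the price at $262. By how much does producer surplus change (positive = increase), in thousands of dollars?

Rearranging supply gives qs = 5p - 635. Setting quantity demanded equal to quantity supplied, 4425 - 6p = 5p - 635, gives p* = 460 and q* = 1665.
The ceiling of 262 is below the equilibrium price 460, so it binds.
At p = 262: qd = 4425 - 6·262 = 2853 and qs = 5·262 - 635 = 675.
Producer surplus without the control is ½ · (460 - 127) · 1665 = 277222.5.
With the ceiling, producers sell 675 units at 262, so PS = ½ · (262 - 127) · 675 = 45562.5.
Change in producer surplus = 45562.5 - 277222.5 = -231660.

-231660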